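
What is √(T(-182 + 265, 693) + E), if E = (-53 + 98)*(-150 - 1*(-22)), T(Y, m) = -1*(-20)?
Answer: 2*I*√1435 ≈ 75.763*I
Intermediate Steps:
T(Y, m) = 20
E = -5760 (E = 45*(-150 + 22) = 45*(-128) = -5760)
√(T(-182 + 265, 693) + E) = √(20 - 5760) = √(-5740) = 2*I*√1435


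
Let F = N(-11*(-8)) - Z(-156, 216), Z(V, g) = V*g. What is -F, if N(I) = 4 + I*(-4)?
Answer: -33348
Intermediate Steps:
N(I) = 4 - 4*I
F = 33348 (F = (4 - (-44)*(-8)) - (-156)*216 = (4 - 4*88) - 1*(-33696) = (4 - 352) + 33696 = -348 + 33696 = 33348)
-F = -1*33348 = -33348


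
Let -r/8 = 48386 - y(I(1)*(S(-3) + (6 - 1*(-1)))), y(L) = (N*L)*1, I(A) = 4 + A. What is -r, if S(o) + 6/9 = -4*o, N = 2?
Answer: 1156864/3 ≈ 3.8562e+5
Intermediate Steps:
S(o) = -2/3 - 4*o
y(L) = 2*L (y(L) = (2*L)*1 = 2*L)
r = -1156864/3 (r = -8*(48386 - 2*(4 + 1)*((-2/3 - 4*(-3)) + (6 - 1*(-1)))) = -8*(48386 - 2*5*((-2/3 + 12) + (6 + 1))) = -8*(48386 - 2*5*(34/3 + 7)) = -8*(48386 - 2*5*(55/3)) = -8*(48386 - 2*275/3) = -8*(48386 - 1*550/3) = -8*(48386 - 550/3) = -8*144608/3 = -1156864/3 ≈ -3.8562e+5)
-r = -1*(-1156864/3) = 1156864/3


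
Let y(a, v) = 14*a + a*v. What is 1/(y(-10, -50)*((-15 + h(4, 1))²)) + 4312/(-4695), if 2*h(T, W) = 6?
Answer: -14901959/16225920 ≈ -0.91840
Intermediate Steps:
h(T, W) = 3 (h(T, W) = (½)*6 = 3)
1/(y(-10, -50)*((-15 + h(4, 1))²)) + 4312/(-4695) = 1/(((-10*(14 - 50)))*((-15 + 3)²)) + 4312/(-4695) = 1/(((-10*(-36)))*((-12)²)) + 4312*(-1/4695) = 1/(360*144) - 4312/4695 = (1/360)*(1/144) - 4312/4695 = 1/51840 - 4312/4695 = -14901959/16225920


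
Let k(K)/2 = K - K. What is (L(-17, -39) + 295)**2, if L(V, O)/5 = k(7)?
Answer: 87025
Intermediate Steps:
k(K) = 0 (k(K) = 2*(K - K) = 2*0 = 0)
L(V, O) = 0 (L(V, O) = 5*0 = 0)
(L(-17, -39) + 295)**2 = (0 + 295)**2 = 295**2 = 87025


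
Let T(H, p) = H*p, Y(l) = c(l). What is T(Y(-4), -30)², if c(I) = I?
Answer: 14400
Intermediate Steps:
Y(l) = l
T(Y(-4), -30)² = (-4*(-30))² = 120² = 14400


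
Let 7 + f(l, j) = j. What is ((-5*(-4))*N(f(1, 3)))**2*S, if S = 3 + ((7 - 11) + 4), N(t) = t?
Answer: 19200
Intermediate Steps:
f(l, j) = -7 + j
S = 3 (S = 3 + (-4 + 4) = 3 + 0 = 3)
((-5*(-4))*N(f(1, 3)))**2*S = ((-5*(-4))*(-7 + 3))**2*3 = (20*(-4))**2*3 = (-80)**2*3 = 6400*3 = 19200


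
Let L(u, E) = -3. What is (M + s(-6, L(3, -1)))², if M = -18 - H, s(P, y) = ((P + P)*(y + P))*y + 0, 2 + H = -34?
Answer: 93636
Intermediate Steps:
H = -36 (H = -2 - 34 = -36)
s(P, y) = 2*P*y*(P + y) (s(P, y) = ((2*P)*(P + y))*y + 0 = (2*P*(P + y))*y + 0 = 2*P*y*(P + y) + 0 = 2*P*y*(P + y))
M = 18 (M = -18 - 1*(-36) = -18 + 36 = 18)
(M + s(-6, L(3, -1)))² = (18 + 2*(-6)*(-3)*(-6 - 3))² = (18 + 2*(-6)*(-3)*(-9))² = (18 - 324)² = (-306)² = 93636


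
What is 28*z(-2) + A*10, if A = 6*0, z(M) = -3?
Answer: -84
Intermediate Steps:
A = 0
28*z(-2) + A*10 = 28*(-3) + 0*10 = -84 + 0 = -84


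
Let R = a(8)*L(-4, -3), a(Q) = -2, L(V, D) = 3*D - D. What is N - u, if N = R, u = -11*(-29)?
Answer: -307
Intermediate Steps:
L(V, D) = 2*D
u = 319
R = 12 (R = -4*(-3) = -2*(-6) = 12)
N = 12
N - u = 12 - 1*319 = 12 - 319 = -307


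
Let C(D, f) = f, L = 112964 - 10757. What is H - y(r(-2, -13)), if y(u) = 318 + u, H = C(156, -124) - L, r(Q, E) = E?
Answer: -102636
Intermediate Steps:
L = 102207
H = -102331 (H = -124 - 1*102207 = -124 - 102207 = -102331)
H - y(r(-2, -13)) = -102331 - (318 - 13) = -102331 - 1*305 = -102331 - 305 = -102636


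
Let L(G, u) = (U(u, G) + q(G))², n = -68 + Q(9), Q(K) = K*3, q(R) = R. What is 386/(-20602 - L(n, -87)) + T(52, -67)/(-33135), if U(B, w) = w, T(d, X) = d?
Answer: -7105531/452723505 ≈ -0.015695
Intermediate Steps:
Q(K) = 3*K
n = -41 (n = -68 + 3*9 = -68 + 27 = -41)
L(G, u) = 4*G² (L(G, u) = (G + G)² = (2*G)² = 4*G²)
386/(-20602 - L(n, -87)) + T(52, -67)/(-33135) = 386/(-20602 - 4*(-41)²) + 52/(-33135) = 386/(-20602 - 4*1681) + 52*(-1/33135) = 386/(-20602 - 1*6724) - 52/33135 = 386/(-20602 - 6724) - 52/33135 = 386/(-27326) - 52/33135 = 386*(-1/27326) - 52/33135 = -193/13663 - 52/33135 = -7105531/452723505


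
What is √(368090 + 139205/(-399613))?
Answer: √58780438836343545/399613 ≈ 606.70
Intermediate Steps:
√(368090 + 139205/(-399613)) = √(368090 + 139205*(-1/399613)) = √(368090 - 139205/399613) = √(147093409965/399613) = √58780438836343545/399613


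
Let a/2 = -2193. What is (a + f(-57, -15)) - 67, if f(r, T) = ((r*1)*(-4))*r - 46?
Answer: -17495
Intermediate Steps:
a = -4386 (a = 2*(-2193) = -4386)
f(r, T) = -46 - 4*r² (f(r, T) = (r*(-4))*r - 46 = (-4*r)*r - 46 = -4*r² - 46 = -46 - 4*r²)
(a + f(-57, -15)) - 67 = (-4386 + (-46 - 4*(-57)²)) - 67 = (-4386 + (-46 - 4*3249)) - 67 = (-4386 + (-46 - 12996)) - 67 = (-4386 - 13042) - 67 = -17428 - 67 = -17495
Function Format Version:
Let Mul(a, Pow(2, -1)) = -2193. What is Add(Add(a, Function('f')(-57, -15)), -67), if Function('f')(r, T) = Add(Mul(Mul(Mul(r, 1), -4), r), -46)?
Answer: -17495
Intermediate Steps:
a = -4386 (a = Mul(2, -2193) = -4386)
Function('f')(r, T) = Add(-46, Mul(-4, Pow(r, 2))) (Function('f')(r, T) = Add(Mul(Mul(r, -4), r), -46) = Add(Mul(Mul(-4, r), r), -46) = Add(Mul(-4, Pow(r, 2)), -46) = Add(-46, Mul(-4, Pow(r, 2))))
Add(Add(a, Function('f')(-57, -15)), -67) = Add(Add(-4386, Add(-46, Mul(-4, Pow(-57, 2)))), -67) = Add(Add(-4386, Add(-46, Mul(-4, 3249))), -67) = Add(Add(-4386, Add(-46, -12996)), -67) = Add(Add(-4386, -13042), -67) = Add(-17428, -67) = -17495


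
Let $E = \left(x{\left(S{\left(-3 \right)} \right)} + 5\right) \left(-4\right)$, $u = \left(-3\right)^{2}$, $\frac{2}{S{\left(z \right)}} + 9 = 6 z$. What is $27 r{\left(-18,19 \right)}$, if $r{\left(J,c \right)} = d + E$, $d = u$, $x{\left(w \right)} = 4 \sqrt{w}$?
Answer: $-297 - 48 i \sqrt{6} \approx -297.0 - 117.58 i$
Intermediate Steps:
$S{\left(z \right)} = \frac{2}{-9 + 6 z}$
$u = 9$
$d = 9$
$E = -20 - \frac{16 i \sqrt{6}}{9}$ ($E = \left(4 \sqrt{\frac{2}{3 \left(-3 + 2 \left(-3\right)\right)}} + 5\right) \left(-4\right) = \left(4 \sqrt{\frac{2}{3 \left(-3 - 6\right)}} + 5\right) \left(-4\right) = \left(4 \sqrt{\frac{2}{3 \left(-9\right)}} + 5\right) \left(-4\right) = \left(4 \sqrt{\frac{2}{3} \left(- \frac{1}{9}\right)} + 5\right) \left(-4\right) = \left(4 \sqrt{- \frac{2}{27}} + 5\right) \left(-4\right) = \left(4 \frac{i \sqrt{6}}{9} + 5\right) \left(-4\right) = \left(\frac{4 i \sqrt{6}}{9} + 5\right) \left(-4\right) = \left(5 + \frac{4 i \sqrt{6}}{9}\right) \left(-4\right) = -20 - \frac{16 i \sqrt{6}}{9} \approx -20.0 - 4.3546 i$)
$r{\left(J,c \right)} = -11 - \frac{16 i \sqrt{6}}{9}$ ($r{\left(J,c \right)} = 9 - \left(20 + \frac{16 i \sqrt{6}}{9}\right) = -11 - \frac{16 i \sqrt{6}}{9}$)
$27 r{\left(-18,19 \right)} = 27 \left(-11 - \frac{16 i \sqrt{6}}{9}\right) = -297 - 48 i \sqrt{6}$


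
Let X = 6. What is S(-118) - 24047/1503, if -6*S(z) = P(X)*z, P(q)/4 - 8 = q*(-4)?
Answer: -1915823/1503 ≈ -1274.7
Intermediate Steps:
P(q) = 32 - 16*q (P(q) = 32 + 4*(q*(-4)) = 32 + 4*(-4*q) = 32 - 16*q)
S(z) = 32*z/3 (S(z) = -(32 - 16*6)*z/6 = -(32 - 96)*z/6 = -(-32)*z/3 = 32*z/3)
S(-118) - 24047/1503 = (32/3)*(-118) - 24047/1503 = -3776/3 - 24047*1/1503 = -3776/3 - 24047/1503 = -1915823/1503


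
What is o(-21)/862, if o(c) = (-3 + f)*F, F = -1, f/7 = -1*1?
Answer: 5/431 ≈ 0.011601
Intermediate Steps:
f = -7 (f = 7*(-1*1) = 7*(-1) = -7)
o(c) = 10 (o(c) = (-3 - 7)*(-1) = -10*(-1) = 10)
o(-21)/862 = 10/862 = 10*(1/862) = 5/431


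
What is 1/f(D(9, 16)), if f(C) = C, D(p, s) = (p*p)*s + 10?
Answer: 1/1306 ≈ 0.00076570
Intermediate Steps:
D(p, s) = 10 + s*p² (D(p, s) = p²*s + 10 = s*p² + 10 = 10 + s*p²)
1/f(D(9, 16)) = 1/(10 + 16*9²) = 1/(10 + 16*81) = 1/(10 + 1296) = 1/1306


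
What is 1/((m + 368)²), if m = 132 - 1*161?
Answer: 1/114921 ≈ 8.7016e-6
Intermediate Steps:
m = -29 (m = 132 - 161 = -29)
1/((m + 368)²) = 1/((-29 + 368)²) = 1/(339²) = 1/114921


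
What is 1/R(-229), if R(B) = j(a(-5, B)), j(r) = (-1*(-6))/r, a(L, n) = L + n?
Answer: -39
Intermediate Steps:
j(r) = 6/r
R(B) = 6/(-5 + B)
1/R(-229) = 1/(6/(-5 - 229)) = 1/(6/(-234)) = 1/(6*(-1/234)) = 1/(-1/39) = -39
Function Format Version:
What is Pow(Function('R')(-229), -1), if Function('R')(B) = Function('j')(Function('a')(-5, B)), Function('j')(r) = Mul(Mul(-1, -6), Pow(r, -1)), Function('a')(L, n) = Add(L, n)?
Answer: -39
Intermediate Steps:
Function('j')(r) = Mul(6, Pow(r, -1))
Function('R')(B) = Mul(6, Pow(Add(-5, B), -1))
Pow(Function('R')(-229), -1) = Pow(Mul(6, Pow(Add(-5, -229), -1)), -1) = Pow(Mul(6, Pow(-234, -1)), -1) = Pow(Mul(6, Rational(-1, 234)), -1) = Pow(Rational(-1, 39), -1) = -39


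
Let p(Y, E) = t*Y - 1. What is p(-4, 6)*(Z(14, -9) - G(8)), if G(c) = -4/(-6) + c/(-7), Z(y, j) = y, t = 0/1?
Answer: -304/21 ≈ -14.476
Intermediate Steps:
t = 0 (t = 0*1 = 0)
G(c) = 2/3 - c/7 (G(c) = -4*(-1/6) + c*(-1/7) = 2/3 - c/7)
p(Y, E) = -1 (p(Y, E) = 0*Y - 1 = 0 - 1 = -1)
p(-4, 6)*(Z(14, -9) - G(8)) = -(14 - (2/3 - 1/7*8)) = -(14 - (2/3 - 8/7)) = -(14 - 1*(-10/21)) = -(14 + 10/21) = -1*304/21 = -304/21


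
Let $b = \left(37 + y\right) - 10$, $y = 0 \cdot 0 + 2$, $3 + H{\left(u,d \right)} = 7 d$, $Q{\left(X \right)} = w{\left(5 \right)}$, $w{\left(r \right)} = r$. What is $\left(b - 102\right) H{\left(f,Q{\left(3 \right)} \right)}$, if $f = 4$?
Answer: $-2336$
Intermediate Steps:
$Q{\left(X \right)} = 5$
$H{\left(u,d \right)} = -3 + 7 d$
$y = 2$ ($y = 0 + 2 = 2$)
$b = 29$ ($b = \left(37 + 2\right) - 10 = 39 - 10 = 29$)
$\left(b - 102\right) H{\left(f,Q{\left(3 \right)} \right)} = \left(29 - 102\right) \left(-3 + 7 \cdot 5\right) = - 73 \left(-3 + 35\right) = \left(-73\right) 32 = -2336$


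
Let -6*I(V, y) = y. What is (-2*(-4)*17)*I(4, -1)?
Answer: 68/3 ≈ 22.667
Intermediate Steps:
I(V, y) = -y/6
(-2*(-4)*17)*I(4, -1) = (-2*(-4)*17)*(-⅙*(-1)) = (8*17)*(⅙) = 136*(⅙) = 68/3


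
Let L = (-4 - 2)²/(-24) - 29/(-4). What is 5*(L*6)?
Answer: 345/2 ≈ 172.50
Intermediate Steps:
L = 23/4 (L = (-6)²*(-1/24) - 29*(-¼) = 36*(-1/24) + 29/4 = -3/2 + 29/4 = 23/4 ≈ 5.7500)
5*(L*6) = 5*((23/4)*6) = 5*(69/2) = 345/2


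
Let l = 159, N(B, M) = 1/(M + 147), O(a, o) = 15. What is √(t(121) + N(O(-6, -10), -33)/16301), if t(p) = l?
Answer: √549079618551078/1858314 ≈ 12.610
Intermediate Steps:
N(B, M) = 1/(147 + M)
t(p) = 159
√(t(121) + N(O(-6, -10), -33)/16301) = √(159 + 1/((147 - 33)*16301)) = √(159 + (1/16301)/114) = √(159 + (1/114)*(1/16301)) = √(159 + 1/1858314) = √(295471927/1858314) = √549079618551078/1858314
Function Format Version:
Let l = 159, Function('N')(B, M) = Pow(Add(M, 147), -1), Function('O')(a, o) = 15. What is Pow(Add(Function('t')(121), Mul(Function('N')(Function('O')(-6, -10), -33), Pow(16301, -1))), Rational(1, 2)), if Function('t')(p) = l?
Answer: Mul(Rational(1, 1858314), Pow(549079618551078, Rational(1, 2))) ≈ 12.610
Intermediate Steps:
Function('N')(B, M) = Pow(Add(147, M), -1)
Function('t')(p) = 159
Pow(Add(Function('t')(121), Mul(Function('N')(Function('O')(-6, -10), -33), Pow(16301, -1))), Rational(1, 2)) = Pow(Add(159, Mul(Pow(Add(147, -33), -1), Pow(16301, -1))), Rational(1, 2)) = Pow(Add(159, Mul(Pow(114, -1), Rational(1, 16301))), Rational(1, 2)) = Pow(Add(159, Mul(Rational(1, 114), Rational(1, 16301))), Rational(1, 2)) = Pow(Add(159, Rational(1, 1858314)), Rational(1, 2)) = Pow(Rational(295471927, 1858314), Rational(1, 2)) = Mul(Rational(1, 1858314), Pow(549079618551078, Rational(1, 2)))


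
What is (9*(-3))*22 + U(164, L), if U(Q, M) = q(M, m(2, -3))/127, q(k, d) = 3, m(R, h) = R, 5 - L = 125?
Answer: -75435/127 ≈ -593.98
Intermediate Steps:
L = -120 (L = 5 - 1*125 = 5 - 125 = -120)
U(Q, M) = 3/127
(9*(-3))*22 + U(164, L) = (9*(-3))*22 + 3/127 = -27*22 + 3/127 = -594 + 3/127 = -75435/127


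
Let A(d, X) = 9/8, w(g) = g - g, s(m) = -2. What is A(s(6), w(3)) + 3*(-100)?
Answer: -2391/8 ≈ -298.88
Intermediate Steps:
w(g) = 0
A(d, X) = 9/8 (A(d, X) = 9*(⅛) = 9/8)
A(s(6), w(3)) + 3*(-100) = 9/8 + 3*(-100) = 9/8 - 300 = -2391/8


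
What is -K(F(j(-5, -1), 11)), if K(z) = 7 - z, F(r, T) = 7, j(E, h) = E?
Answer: 0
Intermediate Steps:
-K(F(j(-5, -1), 11)) = -(7 - 1*7) = -(7 - 7) = -1*0 = 0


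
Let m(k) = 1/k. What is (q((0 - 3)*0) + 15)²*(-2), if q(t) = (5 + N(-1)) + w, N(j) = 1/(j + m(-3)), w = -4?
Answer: -3721/8 ≈ -465.13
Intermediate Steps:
N(j) = 1/(-⅓ + j) (N(j) = 1/(j + 1/(-3)) = 1/(j - ⅓) = 1/(-⅓ + j))
q(t) = ¼ (q(t) = (5 + 3/(-1 + 3*(-1))) - 4 = (5 + 3/(-1 - 3)) - 4 = (5 + 3/(-4)) - 4 = (5 + 3*(-¼)) - 4 = (5 - ¾) - 4 = 17/4 - 4 = ¼)
(q((0 - 3)*0) + 15)²*(-2) = (¼ + 15)²*(-2) = (61/4)²*(-2) = (3721/16)*(-2) = -3721/8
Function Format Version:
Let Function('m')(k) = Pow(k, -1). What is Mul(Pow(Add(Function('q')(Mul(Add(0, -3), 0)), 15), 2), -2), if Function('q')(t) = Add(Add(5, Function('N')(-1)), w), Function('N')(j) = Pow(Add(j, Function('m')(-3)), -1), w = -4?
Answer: Rational(-3721, 8) ≈ -465.13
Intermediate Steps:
Function('N')(j) = Pow(Add(Rational(-1, 3), j), -1) (Function('N')(j) = Pow(Add(j, Pow(-3, -1)), -1) = Pow(Add(j, Rational(-1, 3)), -1) = Pow(Add(Rational(-1, 3), j), -1))
Function('q')(t) = Rational(1, 4) (Function('q')(t) = Add(Add(5, Mul(3, Pow(Add(-1, Mul(3, -1)), -1))), -4) = Add(Add(5, Mul(3, Pow(Add(-1, -3), -1))), -4) = Add(Add(5, Mul(3, Pow(-4, -1))), -4) = Add(Add(5, Mul(3, Rational(-1, 4))), -4) = Add(Add(5, Rational(-3, 4)), -4) = Add(Rational(17, 4), -4) = Rational(1, 4))
Mul(Pow(Add(Function('q')(Mul(Add(0, -3), 0)), 15), 2), -2) = Mul(Pow(Add(Rational(1, 4), 15), 2), -2) = Mul(Pow(Rational(61, 4), 2), -2) = Mul(Rational(3721, 16), -2) = Rational(-3721, 8)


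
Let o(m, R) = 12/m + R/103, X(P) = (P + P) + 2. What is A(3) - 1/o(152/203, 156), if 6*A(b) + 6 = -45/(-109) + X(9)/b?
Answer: 5518649/44900370 ≈ 0.12291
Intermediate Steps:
X(P) = 2 + 2*P (X(P) = 2*P + 2 = 2 + 2*P)
o(m, R) = 12/m + R/103 (o(m, R) = 12/m + R*(1/103) = 12/m + R/103)
A(b) = -203/218 + 10/(3*b) (A(b) = -1 + (-45/(-109) + (2 + 2*9)/b)/6 = -1 + (-45*(-1/109) + (2 + 18)/b)/6 = -1 + (45/109 + 20/b)/6 = -1 + (15/218 + 10/(3*b)) = -203/218 + 10/(3*b))
A(3) - 1/o(152/203, 156) = (1/654)*(2180 - 609*3)/3 - 1/(12/((152/203)) + (1/103)*156) = (1/654)*(1/3)*(2180 - 1827) - 1/(12/((152*(1/203))) + 156/103) = (1/654)*(1/3)*353 - 1/(12/(152/203) + 156/103) = 353/1962 - 1/(12*(203/152) + 156/103) = 353/1962 - 1/(609/38 + 156/103) = 353/1962 - 1/68655/3914 = 353/1962 - 1*3914/68655 = 353/1962 - 3914/68655 = 5518649/44900370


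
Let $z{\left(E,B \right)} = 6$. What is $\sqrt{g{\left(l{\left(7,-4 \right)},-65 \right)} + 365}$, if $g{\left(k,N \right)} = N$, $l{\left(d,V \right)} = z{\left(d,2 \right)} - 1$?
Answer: $10 \sqrt{3} \approx 17.32$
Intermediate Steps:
$l{\left(d,V \right)} = 5$ ($l{\left(d,V \right)} = 6 - 1 = 5$)
$\sqrt{g{\left(l{\left(7,-4 \right)},-65 \right)} + 365} = \sqrt{-65 + 365} = \sqrt{300} = 10 \sqrt{3}$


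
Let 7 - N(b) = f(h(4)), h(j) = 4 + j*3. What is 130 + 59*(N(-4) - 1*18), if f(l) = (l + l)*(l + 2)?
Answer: -34503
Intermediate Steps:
h(j) = 4 + 3*j
f(l) = 2*l*(2 + l) (f(l) = (2*l)*(2 + l) = 2*l*(2 + l))
N(b) = -569 (N(b) = 7 - 2*(4 + 3*4)*(2 + (4 + 3*4)) = 7 - 2*(4 + 12)*(2 + (4 + 12)) = 7 - 2*16*(2 + 16) = 7 - 2*16*18 = 7 - 1*576 = 7 - 576 = -569)
130 + 59*(N(-4) - 1*18) = 130 + 59*(-569 - 1*18) = 130 + 59*(-569 - 18) = 130 + 59*(-587) = 130 - 34633 = -34503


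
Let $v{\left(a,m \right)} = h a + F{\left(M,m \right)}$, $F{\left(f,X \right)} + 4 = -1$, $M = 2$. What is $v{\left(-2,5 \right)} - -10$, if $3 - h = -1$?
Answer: $-3$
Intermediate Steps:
$F{\left(f,X \right)} = -5$ ($F{\left(f,X \right)} = -4 - 1 = -5$)
$h = 4$ ($h = 3 - -1 = 3 + 1 = 4$)
$v{\left(a,m \right)} = -5 + 4 a$ ($v{\left(a,m \right)} = 4 a - 5 = -5 + 4 a$)
$v{\left(-2,5 \right)} - -10 = \left(-5 + 4 \left(-2\right)\right) - -10 = \left(-5 - 8\right) + 10 = -13 + 10 = -3$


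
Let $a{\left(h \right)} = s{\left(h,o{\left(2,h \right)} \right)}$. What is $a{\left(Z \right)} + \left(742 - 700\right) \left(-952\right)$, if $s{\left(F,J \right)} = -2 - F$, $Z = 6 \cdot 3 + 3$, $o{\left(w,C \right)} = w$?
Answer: $-40007$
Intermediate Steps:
$Z = 21$ ($Z = 18 + 3 = 21$)
$a{\left(h \right)} = -2 - h$
$a{\left(Z \right)} + \left(742 - 700\right) \left(-952\right) = \left(-2 - 21\right) + \left(742 - 700\right) \left(-952\right) = \left(-2 - 21\right) + 42 \left(-952\right) = -23 - 39984 = -40007$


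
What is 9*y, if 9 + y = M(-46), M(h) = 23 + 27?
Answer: 369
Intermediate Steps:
M(h) = 50
y = 41 (y = -9 + 50 = 41)
9*y = 9*41 = 369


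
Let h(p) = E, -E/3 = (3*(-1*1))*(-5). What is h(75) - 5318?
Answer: -5363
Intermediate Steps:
E = -45 (E = -3*3*(-1*1)*(-5) = -3*3*(-1)*(-5) = -(-9)*(-5) = -3*15 = -45)
h(p) = -45
h(75) - 5318 = -45 - 5318 = -5363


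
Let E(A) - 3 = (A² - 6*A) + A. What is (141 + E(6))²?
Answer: 22500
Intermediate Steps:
E(A) = 3 + A² - 5*A (E(A) = 3 + ((A² - 6*A) + A) = 3 + (A² - 5*A) = 3 + A² - 5*A)
(141 + E(6))² = (141 + (3 + 6² - 5*6))² = (141 + (3 + 36 - 30))² = (141 + 9)² = 150² = 22500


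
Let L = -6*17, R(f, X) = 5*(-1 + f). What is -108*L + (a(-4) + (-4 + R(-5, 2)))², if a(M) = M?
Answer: 12460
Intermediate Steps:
R(f, X) = -5 + 5*f
L = -102
-108*L + (a(-4) + (-4 + R(-5, 2)))² = -108*(-102) + (-4 + (-4 + (-5 + 5*(-5))))² = 11016 + (-4 + (-4 + (-5 - 25)))² = 11016 + (-4 + (-4 - 30))² = 11016 + (-4 - 34)² = 11016 + (-38)² = 11016 + 1444 = 12460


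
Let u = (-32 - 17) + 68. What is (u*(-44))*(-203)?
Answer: 169708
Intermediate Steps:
u = 19 (u = -49 + 68 = 19)
(u*(-44))*(-203) = (19*(-44))*(-203) = -836*(-203) = 169708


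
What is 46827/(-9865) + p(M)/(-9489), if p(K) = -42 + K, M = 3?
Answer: -147985556/31202995 ≈ -4.7427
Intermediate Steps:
46827/(-9865) + p(M)/(-9489) = 46827/(-9865) + (-42 + 3)/(-9489) = 46827*(-1/9865) - 39*(-1/9489) = -46827/9865 + 13/3163 = -147985556/31202995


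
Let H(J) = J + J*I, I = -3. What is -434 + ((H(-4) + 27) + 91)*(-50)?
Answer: -6734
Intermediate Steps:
H(J) = -2*J (H(J) = J + J*(-3) = J - 3*J = -2*J)
-434 + ((H(-4) + 27) + 91)*(-50) = -434 + ((-2*(-4) + 27) + 91)*(-50) = -434 + ((8 + 27) + 91)*(-50) = -434 + (35 + 91)*(-50) = -434 + 126*(-50) = -434 - 6300 = -6734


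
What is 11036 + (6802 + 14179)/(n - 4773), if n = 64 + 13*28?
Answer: 47930439/4345 ≈ 11031.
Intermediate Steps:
n = 428 (n = 64 + 364 = 428)
11036 + (6802 + 14179)/(n - 4773) = 11036 + (6802 + 14179)/(428 - 4773) = 11036 + 20981/(-4345) = 11036 + 20981*(-1/4345) = 11036 - 20981/4345 = 47930439/4345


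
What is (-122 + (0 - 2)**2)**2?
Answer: 13924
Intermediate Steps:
(-122 + (0 - 2)**2)**2 = (-122 + (-2)**2)**2 = (-122 + 4)**2 = (-118)**2 = 13924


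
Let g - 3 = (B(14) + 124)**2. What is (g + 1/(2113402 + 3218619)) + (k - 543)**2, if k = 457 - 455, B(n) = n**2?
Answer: 2106596184765/5332021 ≈ 3.9508e+5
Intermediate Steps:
k = 2
g = 102403 (g = 3 + (14**2 + 124)**2 = 3 + (196 + 124)**2 = 3 + 320**2 = 3 + 102400 = 102403)
(g + 1/(2113402 + 3218619)) + (k - 543)**2 = (102403 + 1/(2113402 + 3218619)) + (2 - 543)**2 = (102403 + 1/5332021) + (-541)**2 = (102403 + 1/5332021) + 292681 = 546014946464/5332021 + 292681 = 2106596184765/5332021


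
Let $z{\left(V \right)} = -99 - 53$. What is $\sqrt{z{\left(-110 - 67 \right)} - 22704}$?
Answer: $2 i \sqrt{5714} \approx 151.18 i$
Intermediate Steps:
$z{\left(V \right)} = -152$
$\sqrt{z{\left(-110 - 67 \right)} - 22704} = \sqrt{-152 - 22704} = \sqrt{-22856} = 2 i \sqrt{5714}$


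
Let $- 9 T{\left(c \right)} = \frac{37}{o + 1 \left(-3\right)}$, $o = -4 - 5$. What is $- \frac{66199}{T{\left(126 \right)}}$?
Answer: $- \frac{7149492}{37} \approx -1.9323 \cdot 10^{5}$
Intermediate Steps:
$o = -9$ ($o = -4 - 5 = -9$)
$T{\left(c \right)} = \frac{37}{108}$ ($T{\left(c \right)} = - \frac{37 \frac{1}{-9 + 1 \left(-3\right)}}{9} = - \frac{37 \frac{1}{-9 - 3}}{9} = - \frac{37 \frac{1}{-12}}{9} = - \frac{37 \left(- \frac{1}{12}\right)}{9} = \left(- \frac{1}{9}\right) \left(- \frac{37}{12}\right) = \frac{37}{108}$)
$- \frac{66199}{T{\left(126 \right)}} = - \frac{66199}{\frac{37}{108}} = \left(-66199\right) \frac{108}{37} = - \frac{7149492}{37}$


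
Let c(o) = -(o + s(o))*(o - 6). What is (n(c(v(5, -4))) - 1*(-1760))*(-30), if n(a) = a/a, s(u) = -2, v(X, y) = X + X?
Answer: -52830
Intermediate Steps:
v(X, y) = 2*X
c(o) = -(-6 + o)*(-2 + o) (c(o) = -(o - 2)*(o - 6) = -(-2 + o)*(-6 + o) = -(-6 + o)*(-2 + o))
n(a) = 1
(n(c(v(5, -4))) - 1*(-1760))*(-30) = (1 - 1*(-1760))*(-30) = (1 + 1760)*(-30) = 1761*(-30) = -52830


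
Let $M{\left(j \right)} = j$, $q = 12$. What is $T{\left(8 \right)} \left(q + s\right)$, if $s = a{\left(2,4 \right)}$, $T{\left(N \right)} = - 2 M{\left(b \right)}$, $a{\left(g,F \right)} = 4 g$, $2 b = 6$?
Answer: $-120$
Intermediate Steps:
$b = 3$ ($b = \frac{1}{2} \cdot 6 = 3$)
$T{\left(N \right)} = -6$ ($T{\left(N \right)} = \left(-2\right) 3 = -6$)
$s = 8$ ($s = 4 \cdot 2 = 8$)
$T{\left(8 \right)} \left(q + s\right) = - 6 \left(12 + 8\right) = \left(-6\right) 20 = -120$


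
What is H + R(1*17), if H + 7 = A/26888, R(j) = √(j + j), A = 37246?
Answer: -75485/13444 + √34 ≈ 0.21618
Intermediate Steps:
R(j) = √2*√j (R(j) = √(2*j) = √2*√j)
H = -75485/13444 (H = -7 + 37246/26888 = -7 + 37246*(1/26888) = -7 + 18623/13444 = -75485/13444 ≈ -5.6148)
H + R(1*17) = -75485/13444 + √2*√(1*17) = -75485/13444 + √2*√17 = -75485/13444 + √34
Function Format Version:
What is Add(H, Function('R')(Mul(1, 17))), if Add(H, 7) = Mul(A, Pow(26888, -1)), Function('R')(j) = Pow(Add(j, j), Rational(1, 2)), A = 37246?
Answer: Add(Rational(-75485, 13444), Pow(34, Rational(1, 2))) ≈ 0.21618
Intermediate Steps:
Function('R')(j) = Mul(Pow(2, Rational(1, 2)), Pow(j, Rational(1, 2))) (Function('R')(j) = Pow(Mul(2, j), Rational(1, 2)) = Mul(Pow(2, Rational(1, 2)), Pow(j, Rational(1, 2))))
H = Rational(-75485, 13444) (H = Add(-7, Mul(37246, Pow(26888, -1))) = Add(-7, Mul(37246, Rational(1, 26888))) = Add(-7, Rational(18623, 13444)) = Rational(-75485, 13444) ≈ -5.6148)
Add(H, Function('R')(Mul(1, 17))) = Add(Rational(-75485, 13444), Mul(Pow(2, Rational(1, 2)), Pow(Mul(1, 17), Rational(1, 2)))) = Add(Rational(-75485, 13444), Mul(Pow(2, Rational(1, 2)), Pow(17, Rational(1, 2)))) = Add(Rational(-75485, 13444), Pow(34, Rational(1, 2)))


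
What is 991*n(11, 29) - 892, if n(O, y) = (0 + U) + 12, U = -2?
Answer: 9018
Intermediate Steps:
n(O, y) = 10 (n(O, y) = (0 - 2) + 12 = -2 + 12 = 10)
991*n(11, 29) - 892 = 991*10 - 892 = 9910 - 892 = 9018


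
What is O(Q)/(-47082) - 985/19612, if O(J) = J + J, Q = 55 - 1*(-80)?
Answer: -8611835/153895364 ≈ -0.055959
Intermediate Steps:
Q = 135 (Q = 55 + 80 = 135)
O(J) = 2*J
O(Q)/(-47082) - 985/19612 = (2*135)/(-47082) - 985/19612 = 270*(-1/47082) - 985*1/19612 = -45/7847 - 985/19612 = -8611835/153895364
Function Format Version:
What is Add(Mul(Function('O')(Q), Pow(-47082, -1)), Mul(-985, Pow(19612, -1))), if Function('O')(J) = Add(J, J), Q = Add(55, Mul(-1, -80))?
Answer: Rational(-8611835, 153895364) ≈ -0.055959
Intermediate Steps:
Q = 135 (Q = Add(55, 80) = 135)
Function('O')(J) = Mul(2, J)
Add(Mul(Function('O')(Q), Pow(-47082, -1)), Mul(-985, Pow(19612, -1))) = Add(Mul(Mul(2, 135), Pow(-47082, -1)), Mul(-985, Pow(19612, -1))) = Add(Mul(270, Rational(-1, 47082)), Mul(-985, Rational(1, 19612))) = Add(Rational(-45, 7847), Rational(-985, 19612)) = Rational(-8611835, 153895364)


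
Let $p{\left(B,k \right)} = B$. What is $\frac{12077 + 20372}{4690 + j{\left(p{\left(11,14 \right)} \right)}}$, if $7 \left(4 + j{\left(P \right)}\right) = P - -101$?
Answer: $\frac{32449}{4702} \approx 6.9011$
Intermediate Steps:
$j{\left(P \right)} = \frac{73}{7} + \frac{P}{7}$ ($j{\left(P \right)} = -4 + \frac{P - -101}{7} = -4 + \frac{P + 101}{7} = -4 + \frac{101 + P}{7} = -4 + \left(\frac{101}{7} + \frac{P}{7}\right) = \frac{73}{7} + \frac{P}{7}$)
$\frac{12077 + 20372}{4690 + j{\left(p{\left(11,14 \right)} \right)}} = \frac{12077 + 20372}{4690 + \left(\frac{73}{7} + \frac{1}{7} \cdot 11\right)} = \frac{32449}{4690 + \left(\frac{73}{7} + \frac{11}{7}\right)} = \frac{32449}{4690 + 12} = \frac{32449}{4702}$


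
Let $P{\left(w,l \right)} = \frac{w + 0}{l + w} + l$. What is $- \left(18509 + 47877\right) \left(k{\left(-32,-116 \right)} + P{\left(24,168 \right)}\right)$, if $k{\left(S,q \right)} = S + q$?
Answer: $- \frac{5344073}{4} \approx -1.336 \cdot 10^{6}$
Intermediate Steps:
$P{\left(w,l \right)} = l + \frac{w}{l + w}$ ($P{\left(w,l \right)} = \frac{w}{l + w} + l = l + \frac{w}{l + w}$)
$- \left(18509 + 47877\right) \left(k{\left(-32,-116 \right)} + P{\left(24,168 \right)}\right) = - \left(18509 + 47877\right) \left(\left(-32 - 116\right) + \frac{24 + 168^{2} + 168 \cdot 24}{168 + 24}\right) = - 66386 \left(-148 + \frac{24 + 28224 + 4032}{192}\right) = - 66386 \left(-148 + \frac{1}{192} \cdot 32280\right) = - 66386 \left(-148 + \frac{1345}{8}\right) = - \frac{66386 \cdot 161}{8} = \left(-1\right) \frac{5344073}{4} = - \frac{5344073}{4}$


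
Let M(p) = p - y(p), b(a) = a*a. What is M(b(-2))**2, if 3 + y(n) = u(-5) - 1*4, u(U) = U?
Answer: 256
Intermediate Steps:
b(a) = a**2
y(n) = -12 (y(n) = -3 + (-5 - 1*4) = -3 + (-5 - 4) = -3 - 9 = -12)
M(p) = 12 + p (M(p) = p - 1*(-12) = p + 12 = 12 + p)
M(b(-2))**2 = (12 + (-2)**2)**2 = (12 + 4)**2 = 16**2 = 256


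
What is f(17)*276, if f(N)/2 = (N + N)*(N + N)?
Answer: 638112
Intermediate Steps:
f(N) = 8*N² (f(N) = 2*((N + N)*(N + N)) = 2*((2*N)*(2*N)) = 2*(4*N²) = 8*N²)
f(17)*276 = (8*17²)*276 = (8*289)*276 = 2312*276 = 638112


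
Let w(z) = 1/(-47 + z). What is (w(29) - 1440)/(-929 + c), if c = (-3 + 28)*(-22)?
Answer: 25921/26622 ≈ 0.97367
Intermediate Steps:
c = -550 (c = 25*(-22) = -550)
(w(29) - 1440)/(-929 + c) = (1/(-47 + 29) - 1440)/(-929 - 550) = (1/(-18) - 1440)/(-1479) = (-1/18 - 1440)*(-1/1479) = -25921/18*(-1/1479) = 25921/26622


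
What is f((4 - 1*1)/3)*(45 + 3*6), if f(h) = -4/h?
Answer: -252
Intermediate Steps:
f((4 - 1*1)/3)*(45 + 3*6) = (-4*3/(4 - 1*1))*(45 + 3*6) = (-4*3/(4 - 1))*(45 + 18) = -4/1*63 = -4*1*63 = -4*63 = -252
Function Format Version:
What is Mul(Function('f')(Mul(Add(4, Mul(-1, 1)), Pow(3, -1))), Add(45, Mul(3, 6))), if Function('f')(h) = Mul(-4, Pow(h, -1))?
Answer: -252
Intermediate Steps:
Mul(Function('f')(Mul(Add(4, Mul(-1, 1)), Pow(3, -1))), Add(45, Mul(3, 6))) = Mul(Mul(-4, Pow(Mul(Add(4, Mul(-1, 1)), Pow(3, -1)), -1)), Add(45, Mul(3, 6))) = Mul(Mul(-4, Pow(Mul(Add(4, -1), Rational(1, 3)), -1)), Add(45, 18)) = Mul(Mul(-4, Pow(Mul(3, Rational(1, 3)), -1)), 63) = Mul(Mul(-4, Pow(1, -1)), 63) = Mul(Mul(-4, 1), 63) = Mul(-4, 63) = -252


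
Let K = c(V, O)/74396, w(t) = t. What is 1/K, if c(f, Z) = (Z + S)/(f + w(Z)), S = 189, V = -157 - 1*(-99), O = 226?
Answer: 12498528/415 ≈ 30117.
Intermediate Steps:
V = -58 (V = -157 + 99 = -58)
c(f, Z) = (189 + Z)/(Z + f) (c(f, Z) = (Z + 189)/(f + Z) = (189 + Z)/(Z + f))
K = 415/12498528 (K = ((189 + 226)/(226 - 58))/74396 = (415/168)*(1/74396) = 415/12498528 ≈ 3.3204e-5)
1/K = 1/(415/12498528) = 12498528/415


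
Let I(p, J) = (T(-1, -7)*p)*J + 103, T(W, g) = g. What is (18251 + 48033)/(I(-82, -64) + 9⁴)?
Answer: -16571/7518 ≈ -2.2042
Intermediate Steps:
I(p, J) = 103 - 7*J*p (I(p, J) = (-7*p)*J + 103 = -7*J*p + 103 = 103 - 7*J*p)
(18251 + 48033)/(I(-82, -64) + 9⁴) = (18251 + 48033)/((103 - 7*(-64)*(-82)) + 9⁴) = 66284/((103 - 36736) + 6561) = 66284/(-36633 + 6561) = 66284/(-30072) = 66284*(-1/30072) = -16571/7518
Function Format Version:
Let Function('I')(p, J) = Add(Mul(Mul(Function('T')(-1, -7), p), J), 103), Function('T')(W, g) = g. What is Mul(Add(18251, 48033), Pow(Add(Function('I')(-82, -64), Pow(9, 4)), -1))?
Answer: Rational(-16571, 7518) ≈ -2.2042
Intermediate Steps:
Function('I')(p, J) = Add(103, Mul(-7, J, p)) (Function('I')(p, J) = Add(Mul(Mul(-7, p), J), 103) = Add(Mul(-7, J, p), 103) = Add(103, Mul(-7, J, p)))
Mul(Add(18251, 48033), Pow(Add(Function('I')(-82, -64), Pow(9, 4)), -1)) = Mul(Add(18251, 48033), Pow(Add(Add(103, Mul(-7, -64, -82)), Pow(9, 4)), -1)) = Mul(66284, Pow(Add(Add(103, -36736), 6561), -1)) = Mul(66284, Pow(Add(-36633, 6561), -1)) = Mul(66284, Pow(-30072, -1)) = Mul(66284, Rational(-1, 30072)) = Rational(-16571, 7518)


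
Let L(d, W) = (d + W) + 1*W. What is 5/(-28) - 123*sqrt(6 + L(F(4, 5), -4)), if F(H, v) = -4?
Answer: -5/28 - 123*I*sqrt(6) ≈ -0.17857 - 301.29*I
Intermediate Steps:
L(d, W) = d + 2*W (L(d, W) = (W + d) + W = d + 2*W)
5/(-28) - 123*sqrt(6 + L(F(4, 5), -4)) = 5/(-28) - 123*sqrt(6 + (-4 + 2*(-4))) = 5*(-1/28) - 123*sqrt(6 + (-4 - 8)) = -5/28 - 123*sqrt(6 - 12) = -5/28 - 123*I*sqrt(6)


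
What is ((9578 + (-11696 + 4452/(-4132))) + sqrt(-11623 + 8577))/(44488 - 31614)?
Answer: -2189007/13298842 + I*sqrt(3046)/12874 ≈ -0.1646 + 0.004287*I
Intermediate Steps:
((9578 + (-11696 + 4452/(-4132))) + sqrt(-11623 + 8577))/(44488 - 31614) = ((9578 + (-11696 + 4452*(-1/4132))) + sqrt(-3046))/12874 = ((9578 + (-11696 - 1113/1033)) + I*sqrt(3046))*(1/12874) = ((9578 - 12083081/1033) + I*sqrt(3046))*(1/12874) = (-2189007/1033 + I*sqrt(3046))*(1/12874) = -2189007/13298842 + I*sqrt(3046)/12874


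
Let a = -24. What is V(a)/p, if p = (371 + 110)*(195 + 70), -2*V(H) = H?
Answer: 12/127465 ≈ 9.4143e-5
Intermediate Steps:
V(H) = -H/2
p = 127465 (p = 481*265 = 127465)
V(a)/p = -1/2*(-24)/127465 = 12*(1/127465) = 12/127465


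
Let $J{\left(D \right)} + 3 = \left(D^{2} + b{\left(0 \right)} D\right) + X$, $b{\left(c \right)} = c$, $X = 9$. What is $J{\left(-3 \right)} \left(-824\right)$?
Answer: $-12360$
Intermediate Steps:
$J{\left(D \right)} = 6 + D^{2}$ ($J{\left(D \right)} = -3 + \left(\left(D^{2} + 0 D\right) + 9\right) = -3 + \left(\left(D^{2} + 0\right) + 9\right) = -3 + \left(D^{2} + 9\right) = -3 + \left(9 + D^{2}\right) = 6 + D^{2}$)
$J{\left(-3 \right)} \left(-824\right) = \left(6 + \left(-3\right)^{2}\right) \left(-824\right) = \left(6 + 9\right) \left(-824\right) = 15 \left(-824\right) = -12360$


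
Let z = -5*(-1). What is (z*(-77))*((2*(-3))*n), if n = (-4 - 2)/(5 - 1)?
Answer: -3465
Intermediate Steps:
n = -3/2 (n = -6/4 = -6*1/4 = -3/2 ≈ -1.5000)
z = 5
(z*(-77))*((2*(-3))*n) = (5*(-77))*((2*(-3))*(-3/2)) = -(-2310)*(-3)/2 = -385*9 = -3465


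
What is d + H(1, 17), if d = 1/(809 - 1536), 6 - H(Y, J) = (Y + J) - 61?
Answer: 35622/727 ≈ 48.999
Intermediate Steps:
H(Y, J) = 67 - J - Y (H(Y, J) = 6 - ((Y + J) - 61) = 6 - ((J + Y) - 61) = 6 - (-61 + J + Y) = 6 + (61 - J - Y) = 67 - J - Y)
d = -1/727 (d = 1/(-727) = -1/727 ≈ -0.0013755)
d + H(1, 17) = -1/727 + (67 - 1*17 - 1*1) = -1/727 + (67 - 17 - 1) = -1/727 + 49 = 35622/727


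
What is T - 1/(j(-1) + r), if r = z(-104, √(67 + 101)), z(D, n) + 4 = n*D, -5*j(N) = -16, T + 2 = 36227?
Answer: 411399935095/11356796 + 325*√42/2839199 ≈ 36225.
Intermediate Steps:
T = 36225 (T = -2 + 36227 = 36225)
j(N) = 16/5 (j(N) = -⅕*(-16) = 16/5)
z(D, n) = -4 + D*n (z(D, n) = -4 + n*D = -4 + D*n)
r = -4 - 208*√42 (r = -4 - 104*√(67 + 101) = -4 - 208*√42 ≈ -1352.0)
T - 1/(j(-1) + r) = 36225 - 1/(16/5 + (-4 - 208*√42)) = 36225 - 1/(-⅘ - 208*√42)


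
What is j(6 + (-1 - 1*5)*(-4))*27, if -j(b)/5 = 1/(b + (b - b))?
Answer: -9/2 ≈ -4.5000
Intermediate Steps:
j(b) = -5/b (j(b) = -5/(b + (b - b)) = -5/(b + 0) = -5/b)
j(6 + (-1 - 1*5)*(-4))*27 = -5/(6 + (-1 - 1*5)*(-4))*27 = -5/(6 + (-1 - 5)*(-4))*27 = -5/(6 - 6*(-4))*27 = -5/(6 + 24)*27 = -5/30*27 = -5*1/30*27 = -⅙*27 = -9/2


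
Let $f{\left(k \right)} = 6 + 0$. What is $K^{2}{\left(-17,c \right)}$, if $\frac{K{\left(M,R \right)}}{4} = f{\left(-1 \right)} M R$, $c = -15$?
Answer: $37454400$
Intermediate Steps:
$f{\left(k \right)} = 6$
$K{\left(M,R \right)} = 24 M R$ ($K{\left(M,R \right)} = 4 \cdot 6 M R = 24 M R$)
$K^{2}{\left(-17,c \right)} = \left(24 \left(-17\right) \left(-15\right)\right)^{2} = 6120^{2} = 37454400$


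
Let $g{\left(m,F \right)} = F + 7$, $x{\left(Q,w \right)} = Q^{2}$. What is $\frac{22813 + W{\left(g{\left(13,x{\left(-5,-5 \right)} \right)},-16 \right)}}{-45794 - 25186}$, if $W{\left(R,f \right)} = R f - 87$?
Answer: $- \frac{11107}{35490} \approx -0.31296$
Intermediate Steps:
$g{\left(m,F \right)} = 7 + F$
$W{\left(R,f \right)} = -87 + R f$
$\frac{22813 + W{\left(g{\left(13,x{\left(-5,-5 \right)} \right)},-16 \right)}}{-45794 - 25186} = \frac{22813 + \left(-87 + \left(7 + \left(-5\right)^{2}\right) \left(-16\right)\right)}{-45794 - 25186} = \frac{22813 + \left(-87 + \left(7 + 25\right) \left(-16\right)\right)}{-70980} = \left(22813 + \left(-87 + 32 \left(-16\right)\right)\right) \left(- \frac{1}{70980}\right) = \left(22813 - 599\right) \left(- \frac{1}{70980}\right) = 22214 \left(- \frac{1}{70980}\right) = - \frac{11107}{35490}$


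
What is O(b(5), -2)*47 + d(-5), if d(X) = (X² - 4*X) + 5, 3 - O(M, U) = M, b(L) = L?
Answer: -44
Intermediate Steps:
O(M, U) = 3 - M
d(X) = 5 + X² - 4*X
O(b(5), -2)*47 + d(-5) = (3 - 1*5)*47 + (5 + (-5)² - 4*(-5)) = (3 - 5)*47 + (5 + 25 + 20) = -2*47 + 50 = -94 + 50 = -44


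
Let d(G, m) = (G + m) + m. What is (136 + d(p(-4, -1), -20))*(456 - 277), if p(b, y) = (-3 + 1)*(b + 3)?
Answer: 17542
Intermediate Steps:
p(b, y) = -6 - 2*b (p(b, y) = -2*(3 + b) = -6 - 2*b)
d(G, m) = G + 2*m
(136 + d(p(-4, -1), -20))*(456 - 277) = (136 + ((-6 - 2*(-4)) + 2*(-20)))*(456 - 277) = (136 + ((-6 + 8) - 40))*179 = (136 + (2 - 40))*179 = (136 - 38)*179 = 98*179 = 17542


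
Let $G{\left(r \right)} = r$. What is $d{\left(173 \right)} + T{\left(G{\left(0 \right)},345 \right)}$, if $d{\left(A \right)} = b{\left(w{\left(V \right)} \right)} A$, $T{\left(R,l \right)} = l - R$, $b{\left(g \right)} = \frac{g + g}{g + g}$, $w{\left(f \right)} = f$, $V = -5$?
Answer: $518$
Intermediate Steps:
$b{\left(g \right)} = 1$ ($b{\left(g \right)} = \frac{2 g}{2 g} = 2 g \frac{1}{2 g} = 1$)
$d{\left(A \right)} = A$ ($d{\left(A \right)} = 1 A = A$)
$d{\left(173 \right)} + T{\left(G{\left(0 \right)},345 \right)} = 173 + \left(345 - 0\right) = 173 + \left(345 + 0\right) = 173 + 345 = 518$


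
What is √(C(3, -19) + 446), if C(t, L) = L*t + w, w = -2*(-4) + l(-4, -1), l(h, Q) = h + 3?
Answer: 6*√11 ≈ 19.900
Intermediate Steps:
l(h, Q) = 3 + h
w = 7 (w = -2*(-4) + (3 - 4) = 8 - 1 = 7)
C(t, L) = 7 + L*t (C(t, L) = L*t + 7 = 7 + L*t)
√(C(3, -19) + 446) = √((7 - 19*3) + 446) = √((7 - 57) + 446) = √(-50 + 446) = √396 = 6*√11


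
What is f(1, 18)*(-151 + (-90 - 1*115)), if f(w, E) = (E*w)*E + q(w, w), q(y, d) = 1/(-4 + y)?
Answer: -345676/3 ≈ -1.1523e+5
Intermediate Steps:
f(w, E) = 1/(-4 + w) + w*E² (f(w, E) = (E*w)*E + 1/(-4 + w) = w*E² + 1/(-4 + w) = 1/(-4 + w) + w*E²)
f(1, 18)*(-151 + (-90 - 1*115)) = ((1 + 1*18²*(-4 + 1))/(-4 + 1))*(-151 + (-90 - 1*115)) = ((1 + 1*324*(-3))/(-3))*(-151 + (-90 - 115)) = (-(1 - 972)/3)*(-151 - 205) = -⅓*(-971)*(-356) = (971/3)*(-356) = -345676/3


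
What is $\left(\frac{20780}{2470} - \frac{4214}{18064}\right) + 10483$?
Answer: $\frac{23404814699}{2230904} \approx 10491.0$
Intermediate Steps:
$\left(\frac{20780}{2470} - \frac{4214}{18064}\right) + 10483 = \left(20780 \cdot \frac{1}{2470} - \frac{2107}{9032}\right) + 10483 = \left(\frac{2078}{247} - \frac{2107}{9032}\right) + 10483 = \frac{18248067}{2230904} + 10483 = \frac{23404814699}{2230904}$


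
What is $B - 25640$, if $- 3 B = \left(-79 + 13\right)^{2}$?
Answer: $-27092$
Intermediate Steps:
$B = -1452$ ($B = - \frac{\left(-79 + 13\right)^{2}}{3} = - \frac{\left(-66\right)^{2}}{3} = \left(- \frac{1}{3}\right) 4356 = -1452$)
$B - 25640 = -1452 - 25640 = -27092$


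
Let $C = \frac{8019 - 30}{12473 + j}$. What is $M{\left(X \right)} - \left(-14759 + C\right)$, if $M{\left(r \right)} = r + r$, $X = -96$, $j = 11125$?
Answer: $\frac{114581359}{7866} \approx 14567.0$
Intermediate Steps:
$C = \frac{2663}{7866}$ ($C = \frac{8019 - 30}{12473 + 11125} = \frac{7989}{23598} = 7989 \cdot \frac{1}{23598} = \frac{2663}{7866} \approx 0.33855$)
$M{\left(r \right)} = 2 r$
$M{\left(X \right)} - \left(-14759 + C\right) = 2 \left(-96\right) - \left(-14759 + \frac{2663}{7866}\right) = -192 - - \frac{116091631}{7866} = -192 + \frac{116091631}{7866} = \frac{114581359}{7866}$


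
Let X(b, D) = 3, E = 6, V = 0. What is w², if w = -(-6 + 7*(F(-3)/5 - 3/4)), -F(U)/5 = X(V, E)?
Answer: 16641/16 ≈ 1040.1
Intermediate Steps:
F(U) = -15 (F(U) = -5*3 = -15)
w = 129/4 (w = -(-6 + 7*(-15/5 - 3/4)) = -(-6 + 7*(-15*⅕ - 3*¼)) = -(-6 + 7*(-3 - ¾)) = -(-6 + 7*(-15/4)) = -(-6 - 105/4) = -1*(-129/4) = 129/4 ≈ 32.250)
w² = (129/4)² = 16641/16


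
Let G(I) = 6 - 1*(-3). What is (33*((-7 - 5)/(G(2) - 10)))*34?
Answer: 13464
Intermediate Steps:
G(I) = 9 (G(I) = 6 + 3 = 9)
(33*((-7 - 5)/(G(2) - 10)))*34 = (33*((-7 - 5)/(9 - 10)))*34 = (33*(-12/(-1)))*34 = (33*(-12*(-1)))*34 = (33*12)*34 = 396*34 = 13464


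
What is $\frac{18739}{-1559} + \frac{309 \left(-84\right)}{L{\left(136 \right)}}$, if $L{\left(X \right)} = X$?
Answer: $- \frac{10753477}{53006} \approx -202.87$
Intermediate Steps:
$\frac{18739}{-1559} + \frac{309 \left(-84\right)}{L{\left(136 \right)}} = \frac{18739}{-1559} + \frac{309 \left(-84\right)}{136} = 18739 \left(- \frac{1}{1559}\right) - \frac{6489}{34} = - \frac{18739}{1559} - \frac{6489}{34} = - \frac{10753477}{53006}$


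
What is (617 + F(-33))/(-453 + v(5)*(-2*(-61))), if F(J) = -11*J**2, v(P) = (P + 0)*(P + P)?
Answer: -11362/5647 ≈ -2.0120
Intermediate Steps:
v(P) = 2*P**2 (v(P) = P*(2*P) = 2*P**2)
(617 + F(-33))/(-453 + v(5)*(-2*(-61))) = (617 - 11*(-33)**2)/(-453 + (2*5**2)*(-2*(-61))) = (617 - 11*1089)/(-453 + (2*25)*122) = (617 - 11979)/(-453 + 50*122) = -11362/(-453 + 6100) = -11362/5647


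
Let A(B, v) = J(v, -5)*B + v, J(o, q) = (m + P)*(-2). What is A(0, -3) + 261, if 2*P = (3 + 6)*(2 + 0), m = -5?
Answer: 258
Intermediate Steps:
P = 9 (P = ((3 + 6)*(2 + 0))/2 = (9*2)/2 = (1/2)*18 = 9)
J(o, q) = -8 (J(o, q) = (-5 + 9)*(-2) = 4*(-2) = -8)
A(B, v) = v - 8*B (A(B, v) = -8*B + v = v - 8*B)
A(0, -3) + 261 = (-3 - 8*0) + 261 = (-3 + 0) + 261 = -3 + 261 = 258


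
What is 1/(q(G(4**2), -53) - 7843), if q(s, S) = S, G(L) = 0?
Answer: -1/7896 ≈ -0.00012665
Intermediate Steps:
1/(q(G(4**2), -53) - 7843) = 1/(-53 - 7843) = 1/(-7896) = -1/7896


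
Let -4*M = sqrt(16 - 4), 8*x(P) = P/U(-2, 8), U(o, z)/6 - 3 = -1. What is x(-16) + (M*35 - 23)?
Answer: -139/6 - 35*sqrt(3)/2 ≈ -53.478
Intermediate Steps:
U(o, z) = 12 (U(o, z) = 18 + 6*(-1) = 18 - 6 = 12)
x(P) = P/96 (x(P) = (P/12)/8 = P/96)
M = -sqrt(3)/2 (M = -sqrt(16 - 4)/4 = -sqrt(3)/2 ≈ -0.86602)
x(-16) + (M*35 - 23) = (1/96)*(-16) + (-sqrt(3)/2*35 - 23) = -1/6 + (-35*sqrt(3)/2 - 23) = -1/6 + (-23 - 35*sqrt(3)/2) = -139/6 - 35*sqrt(3)/2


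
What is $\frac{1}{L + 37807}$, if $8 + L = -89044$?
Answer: $- \frac{1}{51245} \approx -1.9514 \cdot 10^{-5}$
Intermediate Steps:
$L = -89052$ ($L = -8 - 89044 = -89052$)
$\frac{1}{L + 37807} = \frac{1}{-89052 + 37807} = \frac{1}{-51245} = - \frac{1}{51245}$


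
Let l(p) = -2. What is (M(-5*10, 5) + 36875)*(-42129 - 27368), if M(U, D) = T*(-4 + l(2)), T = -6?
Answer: -2565203767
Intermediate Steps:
M(U, D) = 36 (M(U, D) = -6*(-4 - 2) = -6*(-6) = 36)
(M(-5*10, 5) + 36875)*(-42129 - 27368) = (36 + 36875)*(-42129 - 27368) = 36911*(-69497) = -2565203767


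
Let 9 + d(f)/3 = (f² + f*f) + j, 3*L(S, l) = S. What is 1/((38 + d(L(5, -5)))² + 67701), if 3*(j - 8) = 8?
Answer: 9/641350 ≈ 1.4033e-5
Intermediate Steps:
j = 32/3 (j = 8 + (⅓)*8 = 8 + 8/3 = 32/3 ≈ 10.667)
L(S, l) = S/3
d(f) = 5 + 6*f² (d(f) = -27 + 3*((f² + f*f) + 32/3) = -27 + 3*((f² + f²) + 32/3) = -27 + 3*(2*f² + 32/3) = -27 + 3*(32/3 + 2*f²) = -27 + (32 + 6*f²) = 5 + 6*f²)
1/((38 + d(L(5, -5)))² + 67701) = 1/((38 + (5 + 6*((⅓)*5)²))² + 67701) = 1/((38 + (5 + 6*(5/3)²))² + 67701) = 1/((38 + (5 + 6*(25/9)))² + 67701) = 1/((38 + (5 + 50/3))² + 67701) = 1/((38 + 65/3)² + 67701) = 1/((179/3)² + 67701) = 1/(32041/9 + 67701) = 1/(641350/9) = 9/641350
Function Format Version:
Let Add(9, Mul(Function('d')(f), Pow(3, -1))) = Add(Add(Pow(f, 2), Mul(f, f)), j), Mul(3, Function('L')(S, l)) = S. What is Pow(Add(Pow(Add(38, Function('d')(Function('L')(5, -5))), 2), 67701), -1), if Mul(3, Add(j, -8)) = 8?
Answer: Rational(9, 641350) ≈ 1.4033e-5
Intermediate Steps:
j = Rational(32, 3) (j = Add(8, Mul(Rational(1, 3), 8)) = Add(8, Rational(8, 3)) = Rational(32, 3) ≈ 10.667)
Function('L')(S, l) = Mul(Rational(1, 3), S)
Function('d')(f) = Add(5, Mul(6, Pow(f, 2))) (Function('d')(f) = Add(-27, Mul(3, Add(Add(Pow(f, 2), Mul(f, f)), Rational(32, 3)))) = Add(-27, Mul(3, Add(Add(Pow(f, 2), Pow(f, 2)), Rational(32, 3)))) = Add(-27, Mul(3, Add(Mul(2, Pow(f, 2)), Rational(32, 3)))) = Add(-27, Mul(3, Add(Rational(32, 3), Mul(2, Pow(f, 2))))) = Add(-27, Add(32, Mul(6, Pow(f, 2)))) = Add(5, Mul(6, Pow(f, 2))))
Pow(Add(Pow(Add(38, Function('d')(Function('L')(5, -5))), 2), 67701), -1) = Pow(Add(Pow(Add(38, Add(5, Mul(6, Pow(Mul(Rational(1, 3), 5), 2)))), 2), 67701), -1) = Pow(Add(Pow(Add(38, Add(5, Mul(6, Pow(Rational(5, 3), 2)))), 2), 67701), -1) = Pow(Add(Pow(Add(38, Add(5, Mul(6, Rational(25, 9)))), 2), 67701), -1) = Pow(Add(Pow(Add(38, Add(5, Rational(50, 3))), 2), 67701), -1) = Pow(Add(Pow(Add(38, Rational(65, 3)), 2), 67701), -1) = Pow(Add(Pow(Rational(179, 3), 2), 67701), -1) = Pow(Add(Rational(32041, 9), 67701), -1) = Pow(Rational(641350, 9), -1) = Rational(9, 641350)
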